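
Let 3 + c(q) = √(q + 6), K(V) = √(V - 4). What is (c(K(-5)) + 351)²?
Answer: (348 + √3*√(2 + I))² ≈ 1.2286e+5 + 417.2*I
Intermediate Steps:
K(V) = √(-4 + V)
c(q) = -3 + √(6 + q) (c(q) = -3 + √(q + 6) = -3 + √(6 + q))
(c(K(-5)) + 351)² = ((-3 + √(6 + √(-4 - 5))) + 351)² = ((-3 + √(6 + √(-9))) + 351)² = ((-3 + √(6 + 3*I)) + 351)² = (348 + √(6 + 3*I))²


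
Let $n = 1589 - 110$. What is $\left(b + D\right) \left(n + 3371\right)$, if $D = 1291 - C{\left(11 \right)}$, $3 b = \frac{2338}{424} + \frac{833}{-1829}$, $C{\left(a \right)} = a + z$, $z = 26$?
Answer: $\frac{1180707830475}{193874} \approx 6.0901 \cdot 10^{6}$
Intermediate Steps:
$n = 1479$ ($n = 1589 - 110 = 1479$)
$C{\left(a \right)} = 26 + a$ ($C{\left(a \right)} = a + 26 = 26 + a$)
$b = \frac{653835}{387748}$ ($b = \frac{\frac{2338}{424} + \frac{833}{-1829}}{3} = \frac{2338 \cdot \frac{1}{424} + 833 \left(- \frac{1}{1829}\right)}{3} = \frac{\frac{1169}{212} - \frac{833}{1829}}{3} = \frac{1}{3} \cdot \frac{1961505}{387748} = \frac{653835}{387748} \approx 1.6862$)
$D = 1254$ ($D = 1291 - \left(26 + 11\right) = 1291 - 37 = 1254$)
$\left(b + D\right) \left(n + 3371\right) = \left(\frac{653835}{387748} + 1254\right) \left(1479 + 3371\right) = \frac{486889827}{387748} \cdot 4850 = \frac{1180707830475}{193874}$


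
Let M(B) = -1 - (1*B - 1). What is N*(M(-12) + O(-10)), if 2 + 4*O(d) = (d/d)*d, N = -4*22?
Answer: -792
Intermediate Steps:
N = -88
M(B) = -B (M(B) = -1 - (B - 1) = -1 - (-1 + B) = -1 + (1 - B) = -B)
O(d) = -½ + d/4 (O(d) = -½ + ((d/d)*d)/4 = -½ + (1*d)/4 = -½ + d/4)
N*(M(-12) + O(-10)) = -88*(-1*(-12) + (-½ + (¼)*(-10))) = -88*(12 + (-½ - 5/2)) = -88*(12 - 3) = -88*9 = -792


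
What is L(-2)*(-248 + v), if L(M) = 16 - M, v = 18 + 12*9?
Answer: -2196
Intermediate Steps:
v = 126 (v = 18 + 108 = 126)
L(-2)*(-248 + v) = (16 - 1*(-2))*(-248 + 126) = (16 + 2)*(-122) = 18*(-122) = -2196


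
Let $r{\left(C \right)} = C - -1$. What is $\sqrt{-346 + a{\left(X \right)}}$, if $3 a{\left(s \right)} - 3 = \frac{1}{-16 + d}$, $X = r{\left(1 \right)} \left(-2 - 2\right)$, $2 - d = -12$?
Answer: $\frac{i \sqrt{12426}}{6} \approx 18.579 i$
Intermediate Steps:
$d = 14$ ($d = 2 - -12 = 2 + 12 = 14$)
$r{\left(C \right)} = 1 + C$ ($r{\left(C \right)} = C + 1 = 1 + C$)
$X = -8$ ($X = \left(1 + 1\right) \left(-2 - 2\right) = 2 \left(-4\right) = -8$)
$a{\left(s \right)} = \frac{5}{6}$ ($a{\left(s \right)} = 1 + \frac{1}{3 \left(-16 + 14\right)} = 1 + \frac{1}{3 \left(-2\right)} = 1 + \frac{1}{3} \left(- \frac{1}{2}\right) = 1 - \frac{1}{6} = \frac{5}{6}$)
$\sqrt{-346 + a{\left(X \right)}} = \sqrt{-346 + \frac{5}{6}} = \sqrt{- \frac{2071}{6}} = \frac{i \sqrt{12426}}{6}$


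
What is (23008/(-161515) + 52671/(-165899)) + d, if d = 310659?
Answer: 8324150562822358/26795176985 ≈ 3.1066e+5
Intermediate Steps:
(23008/(-161515) + 52671/(-165899)) + d = (23008/(-161515) + 52671/(-165899)) + 310659 = (23008*(-1/161515) + 52671*(-1/165899)) + 310659 = (-23008/161515 - 52671/165899) + 310659 = -12324160757/26795176985 + 310659 = 8324150562822358/26795176985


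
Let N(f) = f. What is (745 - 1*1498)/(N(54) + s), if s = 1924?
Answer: -753/1978 ≈ -0.38069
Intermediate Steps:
(745 - 1*1498)/(N(54) + s) = (745 - 1*1498)/(54 + 1924) = (745 - 1498)/1978 = -753*1/1978 = -753/1978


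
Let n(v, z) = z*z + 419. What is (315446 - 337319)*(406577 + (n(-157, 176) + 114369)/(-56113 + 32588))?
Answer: -209206018115553/23525 ≈ -8.8929e+9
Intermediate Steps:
n(v, z) = 419 + z² (n(v, z) = z² + 419 = 419 + z²)
(315446 - 337319)*(406577 + (n(-157, 176) + 114369)/(-56113 + 32588)) = (315446 - 337319)*(406577 + ((419 + 176²) + 114369)/(-56113 + 32588)) = -21873*(406577 + ((419 + 30976) + 114369)/(-23525)) = -21873*(406577 + (31395 + 114369)*(-1/23525)) = -21873*(406577 + 145764*(-1/23525)) = -21873*(406577 - 145764/23525) = -21873*9564578161/23525 = -209206018115553/23525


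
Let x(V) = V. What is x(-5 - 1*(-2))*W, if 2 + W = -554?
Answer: 1668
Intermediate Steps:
W = -556 (W = -2 - 554 = -556)
x(-5 - 1*(-2))*W = (-5 - 1*(-2))*(-556) = (-5 + 2)*(-556) = -3*(-556) = 1668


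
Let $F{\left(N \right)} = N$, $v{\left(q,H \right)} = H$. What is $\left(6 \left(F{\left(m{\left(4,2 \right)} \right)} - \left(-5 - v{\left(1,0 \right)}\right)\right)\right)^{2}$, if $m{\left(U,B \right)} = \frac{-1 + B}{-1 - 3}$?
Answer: $\frac{3249}{4} \approx 812.25$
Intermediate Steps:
$m{\left(U,B \right)} = \frac{1}{4} - \frac{B}{4}$ ($m{\left(U,B \right)} = \frac{-1 + B}{-4} = \left(-1 + B\right) \left(- \frac{1}{4}\right) = \frac{1}{4} - \frac{B}{4}$)
$\left(6 \left(F{\left(m{\left(4,2 \right)} \right)} - \left(-5 - v{\left(1,0 \right)}\right)\right)\right)^{2} = \left(6 \left(\left(\frac{1}{4} - \frac{1}{2}\right) + \left(\left(6 + 0\right) - 1\right)\right)\right)^{2} = \left(6 \left(\left(\frac{1}{4} - \frac{1}{2}\right) + \left(6 - 1\right)\right)\right)^{2} = \left(6 \left(- \frac{1}{4} + 5\right)\right)^{2} = \left(6 \cdot \frac{19}{4}\right)^{2} = \left(\frac{57}{2}\right)^{2} = \frac{3249}{4}$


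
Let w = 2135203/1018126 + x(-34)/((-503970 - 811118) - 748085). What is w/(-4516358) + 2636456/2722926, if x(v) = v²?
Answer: 12505926093989080366771583/12916099355414250278821692 ≈ 0.96824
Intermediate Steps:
w = 4404116225463/2100570073798 (w = 2135203/1018126 + (-34)²/((-503970 - 811118) - 748085) = 2135203*(1/1018126) + 1156/(-1315088 - 748085) = 2135203/1018126 + 1156/(-2063173) = 2135203/1018126 + 1156*(-1/2063173) = 2135203/1018126 - 1156/2063173 = 4404116225463/2100570073798 ≈ 2.0966)
w/(-4516358) + 2636456/2722926 = (4404116225463/2100570073798)/(-4516358) + 2636456/2722926 = (4404116225463/2100570073798)*(-1/4516358) + 2636456*(1/2722926) = -4404116225463/9486926457358187684 + 1318228/1361463 = 12505926093989080366771583/12916099355414250278821692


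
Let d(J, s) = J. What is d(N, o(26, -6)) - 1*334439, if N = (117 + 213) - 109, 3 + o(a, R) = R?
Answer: -334218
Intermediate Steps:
o(a, R) = -3 + R
N = 221 (N = 330 - 109 = 221)
d(N, o(26, -6)) - 1*334439 = 221 - 1*334439 = 221 - 334439 = -334218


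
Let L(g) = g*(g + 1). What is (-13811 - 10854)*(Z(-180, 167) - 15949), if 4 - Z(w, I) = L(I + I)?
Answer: 3153050275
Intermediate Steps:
L(g) = g*(1 + g)
Z(w, I) = 4 - 2*I*(1 + 2*I) (Z(w, I) = 4 - (I + I)*(1 + (I + I)) = 4 - 2*I*(1 + 2*I))
(-13811 - 10854)*(Z(-180, 167) - 15949) = (-13811 - 10854)*((4 - 2*167*(1 + 2*167)) - 15949) = -24665*((4 - 2*167*(1 + 334)) - 15949) = -24665*((4 - 2*167*335) - 15949) = -24665*((4 - 111890) - 15949) = -24665*(-111886 - 15949) = -24665*(-127835) = 3153050275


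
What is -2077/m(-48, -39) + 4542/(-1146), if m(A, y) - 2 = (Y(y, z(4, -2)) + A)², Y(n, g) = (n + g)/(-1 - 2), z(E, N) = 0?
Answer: -1325546/234357 ≈ -5.6561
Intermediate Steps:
Y(n, g) = -g/3 - n/3 (Y(n, g) = (g + n)/(-3) = (g + n)*(-⅓) = -g/3 - n/3)
m(A, y) = 2 + (A - y/3)² (m(A, y) = 2 + ((-⅓*0 - y/3) + A)² = 2 + ((0 - y/3) + A)² = 2 + (-y/3 + A)² = 2 + (A - y/3)²)
-2077/m(-48, -39) + 4542/(-1146) = -2077/(2 + (-1*(-39) + 3*(-48))²/9) + 4542/(-1146) = -2077/(2 + (39 - 144)²/9) + 4542*(-1/1146) = -2077/(2 + (⅑)*(-105)²) - 757/191 = -2077/(2 + (⅑)*11025) - 757/191 = -2077/(2 + 1225) - 757/191 = -2077/1227 - 757/191 = -1325546/234357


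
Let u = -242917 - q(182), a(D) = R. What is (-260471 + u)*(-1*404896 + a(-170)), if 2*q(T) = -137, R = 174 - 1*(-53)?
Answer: 407355597491/2 ≈ 2.0368e+11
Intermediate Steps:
R = 227 (R = 174 + 53 = 227)
q(T) = -137/2 (q(T) = (½)*(-137) = -137/2)
a(D) = 227
u = -485697/2 (u = -242917 - 1*(-137/2) = -242917 + 137/2 = -485697/2 ≈ -2.4285e+5)
(-260471 + u)*(-1*404896 + a(-170)) = (-260471 - 485697/2)*(-1*404896 + 227) = -1006639*(-404896 + 227)/2 = -1006639/2*(-404669) = 407355597491/2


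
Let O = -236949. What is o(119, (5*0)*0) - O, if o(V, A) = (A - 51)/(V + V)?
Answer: 3317283/14 ≈ 2.3695e+5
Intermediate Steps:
o(V, A) = (-51 + A)/(2*V) (o(V, A) = (-51 + A)/((2*V)) = (-51 + A)*(1/(2*V)) = (-51 + A)/(2*V))
o(119, (5*0)*0) - O = (1/2)*(-51 + (5*0)*0)/119 - 1*(-236949) = (1/2)*(1/119)*(-51 + 0*0) + 236949 = (1/2)*(1/119)*(-51 + 0) + 236949 = (1/2)*(1/119)*(-51) + 236949 = -3/14 + 236949 = 3317283/14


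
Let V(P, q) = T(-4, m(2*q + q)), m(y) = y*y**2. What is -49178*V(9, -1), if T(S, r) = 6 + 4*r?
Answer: 5016156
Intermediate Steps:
m(y) = y**3
V(P, q) = 6 + 108*q**3 (V(P, q) = 6 + 4*(2*q + q)**3 = 6 + 4*(3*q)**3 = 6 + 4*(27*q**3) = 6 + 108*q**3)
-49178*V(9, -1) = -49178*(6 + 108*(-1)**3) = -49178*(6 + 108*(-1)) = -49178*(6 - 108) = -49178*(-102) = 5016156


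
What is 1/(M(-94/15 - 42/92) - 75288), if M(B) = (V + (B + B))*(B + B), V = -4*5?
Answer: -119025/8907624779 ≈ -1.3362e-5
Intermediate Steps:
V = -20
M(B) = 2*B*(-20 + 2*B) (M(B) = (-20 + (B + B))*(B + B) = (-20 + 2*B)*(2*B) = 2*B*(-20 + 2*B))
1/(M(-94/15 - 42/92) - 75288) = 1/(4*(-94/15 - 42/92)*(-10 + (-94/15 - 42/92)) - 75288) = 1/(4*(-94*1/15 - 42*1/92)*(-10 + (-94*1/15 - 42*1/92)) - 75288) = 1/(4*(-94/15 - 21/46)*(-10 + (-94/15 - 21/46)) - 75288) = 1/(4*(-4639/690)*(-10 - 4639/690) - 75288) = 1/(4*(-4639/690)*(-11539/690) - 75288) = 1/(53529421/119025 - 75288) = 1/(-8907624779/119025) = -119025/8907624779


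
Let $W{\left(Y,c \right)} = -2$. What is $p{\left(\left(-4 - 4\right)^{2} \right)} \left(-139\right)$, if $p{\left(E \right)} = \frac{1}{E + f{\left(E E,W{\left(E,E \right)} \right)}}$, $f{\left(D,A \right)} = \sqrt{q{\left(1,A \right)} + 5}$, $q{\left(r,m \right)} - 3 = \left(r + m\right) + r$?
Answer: $- \frac{1112}{511} + \frac{139 \sqrt{2}}{2044} \approx -2.08$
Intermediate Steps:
$q{\left(r,m \right)} = 3 + m + 2 r$ ($q{\left(r,m \right)} = 3 + \left(\left(r + m\right) + r\right) = 3 + \left(\left(m + r\right) + r\right) = 3 + \left(m + 2 r\right) = 3 + m + 2 r$)
$f{\left(D,A \right)} = \sqrt{10 + A}$ ($f{\left(D,A \right)} = \sqrt{\left(3 + A + 2 \cdot 1\right) + 5} = \sqrt{\left(3 + A + 2\right) + 5} = \sqrt{\left(5 + A\right) + 5} = \sqrt{10 + A}$)
$p{\left(E \right)} = \frac{1}{E + 2 \sqrt{2}}$ ($p{\left(E \right)} = \frac{1}{E + \sqrt{10 - 2}} = \frac{1}{E + \sqrt{8}} = \frac{1}{E + 2 \sqrt{2}}$)
$p{\left(\left(-4 - 4\right)^{2} \right)} \left(-139\right) = \frac{1}{\left(-4 - 4\right)^{2} + 2 \sqrt{2}} \left(-139\right) = \frac{1}{\left(-8\right)^{2} + 2 \sqrt{2}} \left(-139\right) = \frac{1}{64 + 2 \sqrt{2}} \left(-139\right) = - \frac{139}{64 + 2 \sqrt{2}}$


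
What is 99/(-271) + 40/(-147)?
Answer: -25393/39837 ≈ -0.63742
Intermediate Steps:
99/(-271) + 40/(-147) = 99*(-1/271) + 40*(-1/147) = -99/271 - 40/147 = -25393/39837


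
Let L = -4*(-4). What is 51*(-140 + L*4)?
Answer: -3876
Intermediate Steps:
L = 16
51*(-140 + L*4) = 51*(-140 + 16*4) = 51*(-140 + 64) = 51*(-76) = -3876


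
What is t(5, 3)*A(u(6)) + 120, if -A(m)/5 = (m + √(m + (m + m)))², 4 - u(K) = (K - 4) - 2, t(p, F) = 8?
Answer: -1000 - 640*√3 ≈ -2108.5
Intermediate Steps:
u(K) = 10 - K (u(K) = 4 - ((K - 4) - 2) = 4 - ((-4 + K) - 2) = 4 - (-6 + K) = 4 + (6 - K) = 10 - K)
A(m) = -5*(m + √3*√m)² (A(m) = -5*(m + √(m + (m + m)))² = -5*(m + √(m + 2*m))² = -5*(m + √(3*m))² = -5*(m + √3*√m)²)
t(5, 3)*A(u(6)) + 120 = 8*(-5*((10 - 1*6) + √3*√(10 - 1*6))²) + 120 = 8*(-5*((10 - 6) + √3*√(10 - 6))²) + 120 = 8*(-5*(4 + √3*√4)²) + 120 = 8*(-5*(4 + √3*2)²) + 120 = 8*(-5*(4 + 2*√3)²) + 120 = -40*(4 + 2*√3)² + 120 = 120 - 40*(4 + 2*√3)²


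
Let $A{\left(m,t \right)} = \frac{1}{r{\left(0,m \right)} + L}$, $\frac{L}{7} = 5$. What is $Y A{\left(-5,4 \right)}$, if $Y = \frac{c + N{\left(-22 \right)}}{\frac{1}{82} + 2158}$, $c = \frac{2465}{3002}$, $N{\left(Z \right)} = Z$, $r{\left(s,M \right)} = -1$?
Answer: $- \frac{2606739}{9030823538} \approx -0.00028865$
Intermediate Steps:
$L = 35$ ($L = 7 \cdot 5 = 35$)
$c = \frac{2465}{3002}$ ($c = 2465 \cdot \frac{1}{3002} = \frac{2465}{3002} \approx 0.82112$)
$A{\left(m,t \right)} = \frac{1}{34}$ ($A{\left(m,t \right)} = \frac{1}{-1 + 35} = \frac{1}{34}$)
$Y = - \frac{2606739}{265612457}$ ($Y = \frac{\frac{2465}{3002} - 22}{\frac{1}{82} + 2158} = - \frac{63579}{3002 \left(\frac{1}{82} + 2158\right)} = - \frac{63579}{3002 \cdot \frac{176957}{82}} = \left(- \frac{63579}{3002}\right) \frac{82}{176957} = - \frac{2606739}{265612457} \approx -0.0098141$)
$Y A{\left(-5,4 \right)} = \left(- \frac{2606739}{265612457}\right) \frac{1}{34} = - \frac{2606739}{9030823538}$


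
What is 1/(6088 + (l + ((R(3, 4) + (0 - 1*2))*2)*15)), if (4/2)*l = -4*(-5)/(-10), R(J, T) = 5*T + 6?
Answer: 1/6807 ≈ 0.00014691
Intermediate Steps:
R(J, T) = 6 + 5*T
l = -1 (l = (-4*(-5)/(-10))/2 = (20*(-1/10))/2 = (1/2)*(-2) = -1)
1/(6088 + (l + ((R(3, 4) + (0 - 1*2))*2)*15)) = 1/(6088 + (-1 + (((6 + 5*4) + (0 - 1*2))*2)*15)) = 1/(6088 + (-1 + (((6 + 20) + (0 - 2))*2)*15)) = 1/(6088 + (-1 + ((26 - 2)*2)*15)) = 1/(6088 + (-1 + (24*2)*15)) = 1/(6088 + (-1 + 48*15)) = 1/(6088 + (-1 + 720)) = 1/(6088 + 719) = 1/6807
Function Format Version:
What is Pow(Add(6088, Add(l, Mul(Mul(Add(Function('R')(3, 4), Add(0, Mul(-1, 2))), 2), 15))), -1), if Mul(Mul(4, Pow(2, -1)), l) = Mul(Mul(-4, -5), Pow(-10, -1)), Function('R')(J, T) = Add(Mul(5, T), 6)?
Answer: Rational(1, 6807) ≈ 0.00014691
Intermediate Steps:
Function('R')(J, T) = Add(6, Mul(5, T))
l = -1 (l = Mul(Rational(1, 2), Mul(Mul(-4, -5), Pow(-10, -1))) = Mul(Rational(1, 2), Mul(20, Rational(-1, 10))) = Mul(Rational(1, 2), -2) = -1)
Pow(Add(6088, Add(l, Mul(Mul(Add(Function('R')(3, 4), Add(0, Mul(-1, 2))), 2), 15))), -1) = Pow(Add(6088, Add(-1, Mul(Mul(Add(Add(6, Mul(5, 4)), Add(0, Mul(-1, 2))), 2), 15))), -1) = Pow(Add(6088, Add(-1, Mul(Mul(Add(Add(6, 20), Add(0, -2)), 2), 15))), -1) = Pow(Add(6088, Add(-1, Mul(Mul(Add(26, -2), 2), 15))), -1) = Pow(Add(6088, Add(-1, Mul(Mul(24, 2), 15))), -1) = Pow(Add(6088, Add(-1, Mul(48, 15))), -1) = Pow(Add(6088, Add(-1, 720)), -1) = Pow(Add(6088, 719), -1) = Pow(6807, -1) = Rational(1, 6807)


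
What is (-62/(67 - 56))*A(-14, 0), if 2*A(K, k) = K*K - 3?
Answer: -5983/11 ≈ -543.91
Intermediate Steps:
A(K, k) = -3/2 + K²/2 (A(K, k) = (K*K - 3)/2 = (K² - 3)/2 = (-3 + K²)/2 = -3/2 + K²/2)
(-62/(67 - 56))*A(-14, 0) = (-62/(67 - 56))*(-3/2 + (½)*(-14)²) = (-62/11)*(-3/2 + (½)*196) = ((1/11)*(-62))*(-3/2 + 98) = -62/11*193/2 = -5983/11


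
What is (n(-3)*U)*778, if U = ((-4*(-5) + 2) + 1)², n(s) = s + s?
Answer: -2469372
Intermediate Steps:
n(s) = 2*s
U = 529 (U = ((20 + 2) + 1)² = (22 + 1)² = 23² = 529)
(n(-3)*U)*778 = ((2*(-3))*529)*778 = -6*529*778 = -3174*778 = -2469372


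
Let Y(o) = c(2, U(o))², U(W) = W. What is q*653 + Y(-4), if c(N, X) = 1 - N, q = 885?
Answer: 577906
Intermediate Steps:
Y(o) = 1 (Y(o) = (1 - 1*2)² = (1 - 2)² = (-1)² = 1)
q*653 + Y(-4) = 885*653 + 1 = 577905 + 1 = 577906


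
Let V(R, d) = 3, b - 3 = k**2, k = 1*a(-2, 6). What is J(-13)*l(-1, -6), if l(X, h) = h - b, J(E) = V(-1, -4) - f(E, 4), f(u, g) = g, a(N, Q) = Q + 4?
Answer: 109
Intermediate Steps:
a(N, Q) = 4 + Q
k = 10 (k = 1*(4 + 6) = 1*10 = 10)
b = 103 (b = 3 + 10**2 = 3 + 100 = 103)
J(E) = -1 (J(E) = 3 - 1*4 = 3 - 4 = -1)
l(X, h) = -103 + h (l(X, h) = h - 1*103 = h - 103 = -103 + h)
J(-13)*l(-1, -6) = -(-103 - 6) = -1*(-109) = 109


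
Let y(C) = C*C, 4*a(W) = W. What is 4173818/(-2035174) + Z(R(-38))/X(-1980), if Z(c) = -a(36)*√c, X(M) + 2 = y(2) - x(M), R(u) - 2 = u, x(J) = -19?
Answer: -2086909/1017587 - 18*I/7 ≈ -2.0508 - 2.5714*I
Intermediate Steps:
a(W) = W/4
y(C) = C²
R(u) = 2 + u
X(M) = 21 (X(M) = -2 + (2² - 1*(-19)) = -2 + (4 + 19) = -2 + 23 = 21)
Z(c) = -9*√c (Z(c) = -(¼)*36*√c = -9*√c)
4173818/(-2035174) + Z(R(-38))/X(-1980) = 4173818/(-2035174) - 9*√(2 - 38)/21 = 4173818*(-1/2035174) - 54*I*(1/21) = -2086909/1017587 - 54*I*(1/21) = -2086909/1017587 - 18*I/7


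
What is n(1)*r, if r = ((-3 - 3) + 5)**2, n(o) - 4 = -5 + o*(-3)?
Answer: -4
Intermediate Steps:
n(o) = -1 - 3*o (n(o) = 4 + (-5 + o*(-3)) = 4 + (-5 - 3*o) = -1 - 3*o)
r = 1 (r = (-6 + 5)**2 = (-1)**2 = 1)
n(1)*r = (-1 - 3*1)*1 = (-1 - 3)*1 = -4*1 = -4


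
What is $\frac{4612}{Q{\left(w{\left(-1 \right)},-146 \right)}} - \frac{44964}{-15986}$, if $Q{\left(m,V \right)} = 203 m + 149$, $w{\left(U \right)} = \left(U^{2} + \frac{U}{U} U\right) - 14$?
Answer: $\frac{23680310}{21525149} \approx 1.1001$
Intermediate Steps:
$w{\left(U \right)} = -14 + U + U^{2}$ ($w{\left(U \right)} = \left(U^{2} + 1 U\right) - 14 = \left(U^{2} + U\right) - 14 = \left(U + U^{2}\right) - 14 = -14 + U + U^{2}$)
$Q{\left(m,V \right)} = 149 + 203 m$
$\frac{4612}{Q{\left(w{\left(-1 \right)},-146 \right)}} - \frac{44964}{-15986} = \frac{4612}{149 + 203 \left(-14 - 1 + \left(-1\right)^{2}\right)} - \frac{44964}{-15986} = \frac{4612}{149 + 203 \left(-14 - 1 + 1\right)} - - \frac{22482}{7993} = \frac{4612}{149 + 203 \left(-14\right)} + \frac{22482}{7993} = \frac{4612}{149 - 2842} + \frac{22482}{7993} = \frac{4612}{-2693} + \frac{22482}{7993} = 4612 \left(- \frac{1}{2693}\right) + \frac{22482}{7993} = - \frac{4612}{2693} + \frac{22482}{7993} = \frac{23680310}{21525149}$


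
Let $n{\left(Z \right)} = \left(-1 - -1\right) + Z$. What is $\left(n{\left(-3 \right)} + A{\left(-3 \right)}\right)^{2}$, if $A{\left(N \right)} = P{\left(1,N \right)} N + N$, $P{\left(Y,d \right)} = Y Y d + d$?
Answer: $144$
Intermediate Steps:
$n{\left(Z \right)} = Z$ ($n{\left(Z \right)} = \left(-1 + 1\right) + Z = 0 + Z = Z$)
$P{\left(Y,d \right)} = d + d Y^{2}$ ($P{\left(Y,d \right)} = Y^{2} d + d = d Y^{2} + d = d + d Y^{2}$)
$A{\left(N \right)} = N + 2 N^{2}$ ($A{\left(N \right)} = N \left(1 + 1^{2}\right) N + N = N \left(1 + 1\right) N + N = N 2 N + N = 2 N N + N = 2 N^{2} + N = N + 2 N^{2}$)
$\left(n{\left(-3 \right)} + A{\left(-3 \right)}\right)^{2} = \left(-3 - 3 \left(1 + 2 \left(-3\right)\right)\right)^{2} = \left(-3 - 3 \left(1 - 6\right)\right)^{2} = \left(-3 - -15\right)^{2} = \left(-3 + 15\right)^{2} = 12^{2} = 144$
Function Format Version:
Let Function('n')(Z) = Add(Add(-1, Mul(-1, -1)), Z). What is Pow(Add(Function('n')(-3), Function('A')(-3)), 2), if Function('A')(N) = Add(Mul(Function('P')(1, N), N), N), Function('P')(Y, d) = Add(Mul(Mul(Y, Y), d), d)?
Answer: 144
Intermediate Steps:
Function('n')(Z) = Z (Function('n')(Z) = Add(Add(-1, 1), Z) = Add(0, Z) = Z)
Function('P')(Y, d) = Add(d, Mul(d, Pow(Y, 2))) (Function('P')(Y, d) = Add(Mul(Pow(Y, 2), d), d) = Add(Mul(d, Pow(Y, 2)), d) = Add(d, Mul(d, Pow(Y, 2))))
Function('A')(N) = Add(N, Mul(2, Pow(N, 2))) (Function('A')(N) = Add(Mul(Mul(N, Add(1, Pow(1, 2))), N), N) = Add(Mul(Mul(N, Add(1, 1)), N), N) = Add(Mul(Mul(N, 2), N), N) = Add(Mul(Mul(2, N), N), N) = Add(Mul(2, Pow(N, 2)), N) = Add(N, Mul(2, Pow(N, 2))))
Pow(Add(Function('n')(-3), Function('A')(-3)), 2) = Pow(Add(-3, Mul(-3, Add(1, Mul(2, -3)))), 2) = Pow(Add(-3, Mul(-3, Add(1, -6))), 2) = Pow(Add(-3, Mul(-3, -5)), 2) = Pow(Add(-3, 15), 2) = Pow(12, 2) = 144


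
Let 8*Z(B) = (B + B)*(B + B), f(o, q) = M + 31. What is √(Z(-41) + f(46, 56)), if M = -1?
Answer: √3482/2 ≈ 29.504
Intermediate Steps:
f(o, q) = 30 (f(o, q) = -1 + 31 = 30)
Z(B) = B²/2 (Z(B) = ((B + B)*(B + B))/8 = ((2*B)*(2*B))/8 = (4*B²)/8 = B²/2)
√(Z(-41) + f(46, 56)) = √((½)*(-41)² + 30) = √((½)*1681 + 30) = √(1681/2 + 30) = √(1741/2) = √3482/2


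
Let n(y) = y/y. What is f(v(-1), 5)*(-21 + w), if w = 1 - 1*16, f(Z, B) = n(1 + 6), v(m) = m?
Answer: -36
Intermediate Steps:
n(y) = 1
f(Z, B) = 1
w = -15 (w = 1 - 16 = -15)
f(v(-1), 5)*(-21 + w) = 1*(-21 - 15) = 1*(-36) = -36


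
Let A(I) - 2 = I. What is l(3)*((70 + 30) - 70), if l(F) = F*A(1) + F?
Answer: 360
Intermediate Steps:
A(I) = 2 + I
l(F) = 4*F (l(F) = F*(2 + 1) + F = F*3 + F = 3*F + F = 4*F)
l(3)*((70 + 30) - 70) = (4*3)*((70 + 30) - 70) = 12*(100 - 70) = 12*30 = 360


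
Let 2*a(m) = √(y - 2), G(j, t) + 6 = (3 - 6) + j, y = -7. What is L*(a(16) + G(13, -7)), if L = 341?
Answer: 1364 + 1023*I/2 ≈ 1364.0 + 511.5*I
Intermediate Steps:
G(j, t) = -9 + j (G(j, t) = -6 + ((3 - 6) + j) = -6 + (-3 + j) = -9 + j)
a(m) = 3*I/2 (a(m) = √(-7 - 2)/2 = √(-9)/2 = (3*I)/2 = 3*I/2)
L*(a(16) + G(13, -7)) = 341*(3*I/2 + (-9 + 13)) = 341*(3*I/2 + 4) = 341*(4 + 3*I/2) = 1364 + 1023*I/2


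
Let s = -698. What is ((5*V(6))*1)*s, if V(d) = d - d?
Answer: 0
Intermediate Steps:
V(d) = 0
((5*V(6))*1)*s = ((5*0)*1)*(-698) = (0*1)*(-698) = 0*(-698) = 0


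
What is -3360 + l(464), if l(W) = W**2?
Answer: 211936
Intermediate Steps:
-3360 + l(464) = -3360 + 464**2 = -3360 + 215296 = 211936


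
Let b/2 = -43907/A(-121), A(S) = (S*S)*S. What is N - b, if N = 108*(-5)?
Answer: -956730754/1771561 ≈ -540.05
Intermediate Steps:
N = -540
A(S) = S³ (A(S) = S²*S = S³)
b = 87814/1771561 (b = 2*(-43907/((-121)³)) = 2*(-43907/(-1771561)) = 2*(-43907*(-1/1771561)) = 2*(43907/1771561) = 87814/1771561 ≈ 0.049569)
N - b = -540 - 1*87814/1771561 = -540 - 87814/1771561 = -956730754/1771561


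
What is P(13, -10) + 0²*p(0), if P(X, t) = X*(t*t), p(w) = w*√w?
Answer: 1300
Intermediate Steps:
p(w) = w^(3/2)
P(X, t) = X*t²
P(13, -10) + 0²*p(0) = 13*(-10)² + 0²*0^(3/2) = 13*100 + 0*0 = 1300 + 0 = 1300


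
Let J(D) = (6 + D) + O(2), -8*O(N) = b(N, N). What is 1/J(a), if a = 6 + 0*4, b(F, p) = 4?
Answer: 2/23 ≈ 0.086957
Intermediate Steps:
O(N) = -½ (O(N) = -⅛*4 = -½)
a = 6 (a = 6 + 0 = 6)
J(D) = 11/2 + D (J(D) = (6 + D) - ½ = 11/2 + D)
1/J(a) = 1/(11/2 + 6) = 1/(23/2) = 2/23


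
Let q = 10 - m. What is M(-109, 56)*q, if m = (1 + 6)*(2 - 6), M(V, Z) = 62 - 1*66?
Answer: -152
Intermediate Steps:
M(V, Z) = -4 (M(V, Z) = 62 - 66 = -4)
m = -28 (m = 7*(-4) = -28)
q = 38 (q = 10 - 1*(-28) = 10 + 28 = 38)
M(-109, 56)*q = -4*38 = -152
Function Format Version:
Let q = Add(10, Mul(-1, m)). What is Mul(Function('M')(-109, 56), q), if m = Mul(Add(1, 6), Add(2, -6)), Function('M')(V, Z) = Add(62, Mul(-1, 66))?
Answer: -152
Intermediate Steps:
Function('M')(V, Z) = -4 (Function('M')(V, Z) = Add(62, -66) = -4)
m = -28 (m = Mul(7, -4) = -28)
q = 38 (q = Add(10, Mul(-1, -28)) = Add(10, 28) = 38)
Mul(Function('M')(-109, 56), q) = Mul(-4, 38) = -152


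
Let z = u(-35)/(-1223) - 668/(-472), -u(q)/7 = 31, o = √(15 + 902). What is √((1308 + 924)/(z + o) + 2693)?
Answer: √(941086819 + 388637602*√917)/√(229847 + 144314*√917) ≈ 52.564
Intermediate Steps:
o = √917 ≈ 30.282
u(q) = -217 (u(q) = -7*31 = -217)
z = 229847/144314 (z = -217/(-1223) - 668/(-472) = -217*(-1/1223) - 668*(-1/472) = 217/1223 + 167/118 = 229847/144314 ≈ 1.5927)
√((1308 + 924)/(z + o) + 2693) = √((1308 + 924)/(229847/144314 + √917) + 2693) = √(2232/(229847/144314 + √917) + 2693) = √(2693 + 2232/(229847/144314 + √917))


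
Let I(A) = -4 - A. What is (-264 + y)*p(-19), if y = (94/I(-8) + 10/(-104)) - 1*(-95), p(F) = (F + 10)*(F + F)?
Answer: -1294641/26 ≈ -49794.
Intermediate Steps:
p(F) = 2*F*(10 + F) (p(F) = (10 + F)*(2*F) = 2*F*(10 + F))
y = 6157/52 (y = (94/(-4 - 1*(-8)) + 10/(-104)) - 1*(-95) = (94/(-4 + 8) + 10*(-1/104)) + 95 = (94/4 - 5/52) + 95 = (94*(¼) - 5/52) + 95 = (47/2 - 5/52) + 95 = 1217/52 + 95 = 6157/52 ≈ 118.40)
(-264 + y)*p(-19) = (-264 + 6157/52)*(2*(-19)*(10 - 19)) = -7571*(-19)*(-9)/26 = -7571/52*342 = -1294641/26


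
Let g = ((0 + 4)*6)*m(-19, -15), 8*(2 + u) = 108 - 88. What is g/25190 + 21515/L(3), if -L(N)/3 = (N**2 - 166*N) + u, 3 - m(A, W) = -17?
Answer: 108533258/7383189 ≈ 14.700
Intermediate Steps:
u = 1/2 (u = -2 + (108 - 88)/8 = -2 + (1/8)*20 = -2 + 5/2 = 1/2 ≈ 0.50000)
m(A, W) = 20 (m(A, W) = 3 - 1*(-17) = 3 + 17 = 20)
L(N) = -3/2 - 3*N**2 + 498*N (L(N) = -3*((N**2 - 166*N) + 1/2) = -3*(1/2 + N**2 - 166*N) = -3/2 - 3*N**2 + 498*N)
g = 480 (g = ((0 + 4)*6)*20 = (4*6)*20 = 24*20 = 480)
g/25190 + 21515/L(3) = 480/25190 + 21515/(-3/2 - 3*3**2 + 498*3) = 480*(1/25190) + 21515/(-3/2 - 3*9 + 1494) = 48/2519 + 21515/(-3/2 - 27 + 1494) = 48/2519 + 21515/(2931/2) = 48/2519 + 21515*(2/2931) = 48/2519 + 43030/2931 = 108533258/7383189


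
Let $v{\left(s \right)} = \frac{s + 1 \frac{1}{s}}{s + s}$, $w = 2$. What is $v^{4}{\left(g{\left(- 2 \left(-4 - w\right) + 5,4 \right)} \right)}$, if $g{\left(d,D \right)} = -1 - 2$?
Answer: $\frac{625}{6561} \approx 0.09526$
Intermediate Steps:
$g{\left(d,D \right)} = -3$ ($g{\left(d,D \right)} = -1 - 2 = -3$)
$v{\left(s \right)} = \frac{s + \frac{1}{s}}{2 s}$
$v^{4}{\left(g{\left(- 2 \left(-4 - w\right) + 5,4 \right)} \right)} = \left(\frac{1 + \left(-3\right)^{2}}{2 \cdot 9}\right)^{4} = \left(\frac{1}{2} \cdot \frac{1}{9} \left(1 + 9\right)\right)^{4} = \left(\frac{1}{2} \cdot \frac{1}{9} \cdot 10\right)^{4} = \left(\frac{5}{9}\right)^{4} = \frac{625}{6561}$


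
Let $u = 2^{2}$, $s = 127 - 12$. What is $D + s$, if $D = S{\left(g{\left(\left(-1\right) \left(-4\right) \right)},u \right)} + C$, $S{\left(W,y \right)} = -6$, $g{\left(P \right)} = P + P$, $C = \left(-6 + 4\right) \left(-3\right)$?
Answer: $115$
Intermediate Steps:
$C = 6$ ($C = \left(-2\right) \left(-3\right) = 6$)
$s = 115$
$g{\left(P \right)} = 2 P$
$u = 4$
$D = 0$ ($D = -6 + 6 = 0$)
$D + s = 0 + 115 = 115$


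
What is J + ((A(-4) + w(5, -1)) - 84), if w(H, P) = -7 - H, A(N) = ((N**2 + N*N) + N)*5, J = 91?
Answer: 135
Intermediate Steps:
A(N) = 5*N + 10*N**2 (A(N) = ((N**2 + N**2) + N)*5 = (2*N**2 + N)*5 = (N + 2*N**2)*5 = 5*N + 10*N**2)
J + ((A(-4) + w(5, -1)) - 84) = 91 + ((5*(-4)*(1 + 2*(-4)) + (-7 - 1*5)) - 84) = 91 + ((5*(-4)*(1 - 8) + (-7 - 5)) - 84) = 91 + ((5*(-4)*(-7) - 12) - 84) = 91 + ((140 - 12) - 84) = 91 + (128 - 84) = 91 + 44 = 135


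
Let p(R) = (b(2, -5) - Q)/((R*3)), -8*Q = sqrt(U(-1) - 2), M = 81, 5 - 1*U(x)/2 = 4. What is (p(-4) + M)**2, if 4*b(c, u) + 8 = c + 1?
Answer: 15155449/2304 ≈ 6577.9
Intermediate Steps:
U(x) = 2 (U(x) = 10 - 2*4 = 10 - 8 = 2)
b(c, u) = -7/4 + c/4 (b(c, u) = -2 + (c + 1)/4 = -2 + (1 + c)/4 = -2 + (1/4 + c/4) = -7/4 + c/4)
Q = 0 (Q = -sqrt(2 - 2)/8 = -sqrt(0)/8 = -1/8*0 = 0)
p(R) = -5/(12*R) (p(R) = ((-7/4 + (1/4)*2) - 1*0)/((R*3)) = ((-7/4 + 1/2) + 0)/((3*R)) = (-5/4 + 0)*(1/(3*R)) = -5/(12*R))
(p(-4) + M)**2 = (-5/12/(-4) + 81)**2 = (-5/12*(-1/4) + 81)**2 = (5/48 + 81)**2 = (3893/48)**2 = 15155449/2304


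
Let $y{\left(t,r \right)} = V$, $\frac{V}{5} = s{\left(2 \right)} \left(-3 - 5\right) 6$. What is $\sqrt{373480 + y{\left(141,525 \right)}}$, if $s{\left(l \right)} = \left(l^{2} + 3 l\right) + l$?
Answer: $10 \sqrt{3706} \approx 608.77$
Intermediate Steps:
$s{\left(l \right)} = l^{2} + 4 l$
$V = -2880$ ($V = 5 \cdot 2 \left(4 + 2\right) \left(-3 - 5\right) 6 = 5 \cdot 2 \cdot 6 \left(-3 - 5\right) 6 = 5 \cdot 12 \left(-8\right) 6 = 5 \left(\left(-96\right) 6\right) = 5 \left(-576\right) = -2880$)
$y{\left(t,r \right)} = -2880$
$\sqrt{373480 + y{\left(141,525 \right)}} = \sqrt{373480 - 2880} = \sqrt{370600} = 10 \sqrt{3706}$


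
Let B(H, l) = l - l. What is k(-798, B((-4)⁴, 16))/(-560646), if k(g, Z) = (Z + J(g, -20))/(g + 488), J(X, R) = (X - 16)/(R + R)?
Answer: 407/3476005200 ≈ 1.1709e-7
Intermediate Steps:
J(X, R) = (-16 + X)/(2*R) (J(X, R) = (-16 + X)/((2*R)) = (-16 + X)*(1/(2*R)) = (-16 + X)/(2*R))
B(H, l) = 0
k(g, Z) = (⅖ + Z - g/40)/(488 + g) (k(g, Z) = (Z + (½)*(-16 + g)/(-20))/(g + 488) = (Z + (½)*(-1/20)*(-16 + g))/(488 + g) = (Z + (⅖ - g/40))/(488 + g) = (⅖ + Z - g/40)/(488 + g))
k(-798, B((-4)⁴, 16))/(-560646) = ((16 - 1*(-798) + 40*0)/(40*(488 - 798)))/(-560646) = ((1/40)*(16 + 798 + 0)/(-310))*(-1/560646) = ((1/40)*(-1/310)*814)*(-1/560646) = -407/6200*(-1/560646) = 407/3476005200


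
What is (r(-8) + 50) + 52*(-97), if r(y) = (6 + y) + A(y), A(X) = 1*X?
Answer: -5004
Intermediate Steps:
A(X) = X
r(y) = 6 + 2*y (r(y) = (6 + y) + y = 6 + 2*y)
(r(-8) + 50) + 52*(-97) = ((6 + 2*(-8)) + 50) + 52*(-97) = ((6 - 16) + 50) - 5044 = (-10 + 50) - 5044 = 40 - 5044 = -5004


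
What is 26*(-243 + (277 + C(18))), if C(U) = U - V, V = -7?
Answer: 1534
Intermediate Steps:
C(U) = 7 + U (C(U) = U - 1*(-7) = U + 7 = 7 + U)
26*(-243 + (277 + C(18))) = 26*(-243 + (277 + (7 + 18))) = 26*(-243 + (277 + 25)) = 26*(-243 + 302) = 26*59 = 1534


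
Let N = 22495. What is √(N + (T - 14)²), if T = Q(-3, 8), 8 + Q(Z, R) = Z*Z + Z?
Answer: √22751 ≈ 150.83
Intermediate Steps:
Q(Z, R) = -8 + Z + Z² (Q(Z, R) = -8 + (Z*Z + Z) = -8 + (Z² + Z) = -8 + (Z + Z²) = -8 + Z + Z²)
T = -2 (T = -8 - 3 + (-3)² = -8 - 3 + 9 = -2)
√(N + (T - 14)²) = √(22495 + (-2 - 14)²) = √(22495 + (-16)²) = √(22495 + 256) = √22751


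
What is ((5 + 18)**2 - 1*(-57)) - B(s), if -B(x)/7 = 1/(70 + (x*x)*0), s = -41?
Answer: 5861/10 ≈ 586.10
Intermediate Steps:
B(x) = -1/10 (B(x) = -7/(70 + (x*x)*0) = -7/(70 + x**2*0) = -7/(70 + 0) = -7/70 = -7*1/70 = -1/10)
((5 + 18)**2 - 1*(-57)) - B(s) = ((5 + 18)**2 - 1*(-57)) - 1*(-1/10) = (23**2 + 57) + 1/10 = (529 + 57) + 1/10 = 586 + 1/10 = 5861/10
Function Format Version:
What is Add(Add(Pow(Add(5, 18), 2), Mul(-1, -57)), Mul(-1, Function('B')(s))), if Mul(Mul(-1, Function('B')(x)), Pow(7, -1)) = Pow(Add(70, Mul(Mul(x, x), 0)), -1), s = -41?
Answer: Rational(5861, 10) ≈ 586.10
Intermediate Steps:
Function('B')(x) = Rational(-1, 10) (Function('B')(x) = Mul(-7, Pow(Add(70, Mul(Mul(x, x), 0)), -1)) = Mul(-7, Pow(Add(70, Mul(Pow(x, 2), 0)), -1)) = Mul(-7, Pow(Add(70, 0), -1)) = Mul(-7, Pow(70, -1)) = Mul(-7, Rational(1, 70)) = Rational(-1, 10))
Add(Add(Pow(Add(5, 18), 2), Mul(-1, -57)), Mul(-1, Function('B')(s))) = Add(Add(Pow(Add(5, 18), 2), Mul(-1, -57)), Mul(-1, Rational(-1, 10))) = Add(Add(Pow(23, 2), 57), Rational(1, 10)) = Add(Add(529, 57), Rational(1, 10)) = Add(586, Rational(1, 10)) = Rational(5861, 10)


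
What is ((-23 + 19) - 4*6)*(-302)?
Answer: 8456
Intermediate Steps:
((-23 + 19) - 4*6)*(-302) = (-4 - 24)*(-302) = -28*(-302) = 8456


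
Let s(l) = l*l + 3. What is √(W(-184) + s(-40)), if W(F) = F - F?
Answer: √1603 ≈ 40.037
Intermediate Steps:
W(F) = 0
s(l) = 3 + l² (s(l) = l² + 3 = 3 + l²)
√(W(-184) + s(-40)) = √(0 + (3 + (-40)²)) = √(0 + (3 + 1600)) = √(0 + 1603) = √1603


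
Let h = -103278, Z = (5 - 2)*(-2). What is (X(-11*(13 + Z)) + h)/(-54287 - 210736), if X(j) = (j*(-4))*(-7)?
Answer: 105434/265023 ≈ 0.39783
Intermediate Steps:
Z = -6 (Z = 3*(-2) = -6)
X(j) = 28*j (X(j) = -4*j*(-7) = 28*j)
(X(-11*(13 + Z)) + h)/(-54287 - 210736) = (28*(-11*(13 - 6)) - 103278)/(-54287 - 210736) = (28*(-11*7) - 103278)/(-265023) = (28*(-77) - 103278)*(-1/265023) = (-2156 - 103278)*(-1/265023) = -105434*(-1/265023) = 105434/265023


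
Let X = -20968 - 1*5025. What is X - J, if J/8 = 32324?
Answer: -284585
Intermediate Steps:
X = -25993 (X = -20968 - 5025 = -25993)
J = 258592 (J = 8*32324 = 258592)
X - J = -25993 - 1*258592 = -25993 - 258592 = -284585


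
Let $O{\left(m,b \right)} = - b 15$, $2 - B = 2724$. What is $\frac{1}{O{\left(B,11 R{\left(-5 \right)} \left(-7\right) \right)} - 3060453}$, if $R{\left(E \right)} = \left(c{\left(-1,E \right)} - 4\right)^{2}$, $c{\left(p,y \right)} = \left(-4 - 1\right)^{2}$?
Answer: $- \frac{1}{2551098} \approx -3.9199 \cdot 10^{-7}$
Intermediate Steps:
$c{\left(p,y \right)} = 25$ ($c{\left(p,y \right)} = \left(-5\right)^{2} = 25$)
$B = -2722$ ($B = 2 - 2724 = -2722$)
$R{\left(E \right)} = 441$ ($R{\left(E \right)} = \left(25 - 4\right)^{2} = 21^{2} = 441$)
$O{\left(m,b \right)} = - 15 b$
$\frac{1}{O{\left(B,11 R{\left(-5 \right)} \left(-7\right) \right)} - 3060453} = \frac{1}{- 15 \cdot 11 \cdot 441 \left(-7\right) - 3060453} = \frac{1}{- 15 \cdot 4851 \left(-7\right) - 3060453} = \frac{1}{\left(-15\right) \left(-33957\right) - 3060453} = \frac{1}{509355 - 3060453} = \frac{1}{-2551098} = - \frac{1}{2551098}$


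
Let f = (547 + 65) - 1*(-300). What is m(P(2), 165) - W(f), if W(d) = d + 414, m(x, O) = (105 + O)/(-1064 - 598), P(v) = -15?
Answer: -367347/277 ≈ -1326.2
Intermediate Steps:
m(x, O) = -35/554 - O/1662 (m(x, O) = (105 + O)/(-1662) = (105 + O)*(-1/1662) = -35/554 - O/1662)
f = 912 (f = 612 + 300 = 912)
W(d) = 414 + d
m(P(2), 165) - W(f) = (-35/554 - 1/1662*165) - (414 + 912) = (-35/554 - 55/554) - 1*1326 = -45/277 - 1326 = -367347/277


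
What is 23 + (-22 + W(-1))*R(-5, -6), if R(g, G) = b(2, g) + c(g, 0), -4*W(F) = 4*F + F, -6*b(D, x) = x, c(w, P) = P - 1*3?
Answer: 1631/24 ≈ 67.958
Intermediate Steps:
c(w, P) = -3 + P (c(w, P) = P - 3 = -3 + P)
b(D, x) = -x/6
W(F) = -5*F/4 (W(F) = -(4*F + F)/4 = -5*F/4)
R(g, G) = -3 - g/6 (R(g, G) = -g/6 + (-3 + 0) = -g/6 - 3 = -3 - g/6)
23 + (-22 + W(-1))*R(-5, -6) = 23 + (-22 - 5/4*(-1))*(-3 - 1/6*(-5)) = 23 + (-22 + 5/4)*(-3 + 5/6) = 23 - 83/4*(-13/6) = 23 + 1079/24 = 1631/24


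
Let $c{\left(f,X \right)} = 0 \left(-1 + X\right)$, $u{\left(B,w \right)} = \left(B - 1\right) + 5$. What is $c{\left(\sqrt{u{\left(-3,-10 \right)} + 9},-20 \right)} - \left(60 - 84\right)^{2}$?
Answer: $-576$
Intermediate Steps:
$u{\left(B,w \right)} = 4 + B$ ($u{\left(B,w \right)} = \left(-1 + B\right) + 5 = 4 + B$)
$c{\left(f,X \right)} = 0$
$c{\left(\sqrt{u{\left(-3,-10 \right)} + 9},-20 \right)} - \left(60 - 84\right)^{2} = 0 - \left(60 - 84\right)^{2} = 0 - \left(-24\right)^{2} = 0 - 576 = -576$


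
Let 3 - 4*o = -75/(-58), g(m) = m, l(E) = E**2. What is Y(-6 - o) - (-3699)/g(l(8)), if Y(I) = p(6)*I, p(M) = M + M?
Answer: -35865/1856 ≈ -19.324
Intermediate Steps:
o = 99/232 (o = 3/4 - (-75)/(4*(-58)) = 3/4 - (-75)*(-1)/(4*58) = 3/4 - 1/4*75/58 = 3/4 - 75/232 = 99/232 ≈ 0.42672)
p(M) = 2*M
Y(I) = 12*I (Y(I) = (2*6)*I = 12*I)
Y(-6 - o) - (-3699)/g(l(8)) = 12*(-6 - 1*99/232) - (-3699)/(8**2) = 12*(-6 - 99/232) - (-3699)/64 = 12*(-1491/232) - (-3699)/64 = -4473/58 - 1*(-3699/64) = -4473/58 + 3699/64 = -35865/1856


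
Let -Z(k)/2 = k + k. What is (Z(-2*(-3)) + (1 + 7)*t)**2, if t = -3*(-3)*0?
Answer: 576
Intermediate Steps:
t = 0 (t = 9*0 = 0)
Z(k) = -4*k (Z(k) = -2*(k + k) = -4*k)
(Z(-2*(-3)) + (1 + 7)*t)**2 = (-(-8)*(-3) + (1 + 7)*0)**2 = (-4*6 + 8*0)**2 = (-24 + 0)**2 = (-24)**2 = 576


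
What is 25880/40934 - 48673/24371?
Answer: -680829551/498801257 ≈ -1.3649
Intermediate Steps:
25880/40934 - 48673/24371 = 25880*(1/40934) - 48673*1/24371 = 12940/20467 - 48673/24371 = -680829551/498801257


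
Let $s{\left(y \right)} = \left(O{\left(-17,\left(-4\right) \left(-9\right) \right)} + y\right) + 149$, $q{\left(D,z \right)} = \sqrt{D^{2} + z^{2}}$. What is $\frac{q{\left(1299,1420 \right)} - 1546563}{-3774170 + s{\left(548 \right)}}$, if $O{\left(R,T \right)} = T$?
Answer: $\frac{1546563}{3773437} - \frac{\sqrt{3703801}}{3773437} \approx 0.40935$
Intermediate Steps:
$s{\left(y \right)} = 185 + y$ ($s{\left(y \right)} = \left(\left(-4\right) \left(-9\right) + y\right) + 149 = \left(36 + y\right) + 149 = 185 + y$)
$\frac{q{\left(1299,1420 \right)} - 1546563}{-3774170 + s{\left(548 \right)}} = \frac{\sqrt{1299^{2} + 1420^{2}} - 1546563}{-3774170 + \left(185 + 548\right)} = \frac{\sqrt{1687401 + 2016400} - 1546563}{-3774170 + 733} = \frac{\sqrt{3703801} - 1546563}{-3773437} = \left(-1546563 + \sqrt{3703801}\right) \left(- \frac{1}{3773437}\right) = \frac{1546563}{3773437} - \frac{\sqrt{3703801}}{3773437}$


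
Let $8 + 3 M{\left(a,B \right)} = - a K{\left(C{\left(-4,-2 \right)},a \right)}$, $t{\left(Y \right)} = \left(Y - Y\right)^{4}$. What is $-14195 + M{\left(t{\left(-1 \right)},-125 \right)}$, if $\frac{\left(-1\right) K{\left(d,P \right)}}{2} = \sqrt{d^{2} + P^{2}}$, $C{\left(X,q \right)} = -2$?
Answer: $- \frac{42593}{3} \approx -14198.0$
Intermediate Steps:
$K{\left(d,P \right)} = - 2 \sqrt{P^{2} + d^{2}}$ ($K{\left(d,P \right)} = - 2 \sqrt{d^{2} + P^{2}} = - 2 \sqrt{P^{2} + d^{2}}$)
$t{\left(Y \right)} = 0$ ($t{\left(Y \right)} = 0^{4} = 0$)
$M{\left(a,B \right)} = - \frac{8}{3} + \frac{2 a \sqrt{4 + a^{2}}}{3}$ ($M{\left(a,B \right)} = - \frac{8}{3} + \frac{- a \left(- 2 \sqrt{a^{2} + \left(-2\right)^{2}}\right)}{3} = - \frac{8}{3} + \frac{- a \left(- 2 \sqrt{a^{2} + 4}\right)}{3} = - \frac{8}{3} + \frac{- a \left(- 2 \sqrt{4 + a^{2}}\right)}{3} = - \frac{8}{3} + \frac{2 a \sqrt{4 + a^{2}}}{3}$)
$-14195 + M{\left(t{\left(-1 \right)},-125 \right)} = -14195 - \left(\frac{8}{3} + 0 \sqrt{4 + 0^{2}}\right) = -14195 - \left(\frac{8}{3} + 0 \sqrt{4 + 0}\right) = -14195 - \left(\frac{8}{3} + 0 \sqrt{4}\right) = -14195 - \left(\frac{8}{3} + 0 \cdot 2\right) = -14195 + \left(- \frac{8}{3} + 0\right) = -14195 - \frac{8}{3} = - \frac{42593}{3}$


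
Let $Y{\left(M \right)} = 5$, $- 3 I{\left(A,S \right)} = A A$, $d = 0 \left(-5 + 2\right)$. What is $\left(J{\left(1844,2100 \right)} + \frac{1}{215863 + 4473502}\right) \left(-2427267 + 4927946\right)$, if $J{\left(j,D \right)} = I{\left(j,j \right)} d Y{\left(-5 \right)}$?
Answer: $\frac{2500679}{4689365} \approx 0.53327$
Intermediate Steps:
$d = 0$ ($d = 0 \left(-3\right) = 0$)
$I{\left(A,S \right)} = - \frac{A^{2}}{3}$ ($I{\left(A,S \right)} = - \frac{A A}{3} = - \frac{A^{2}}{3}$)
$J{\left(j,D \right)} = 0$ ($J{\left(j,D \right)} = - \frac{j^{2}}{3} \cdot 0 \cdot 5 = 0 \cdot 5 = 0$)
$\left(J{\left(1844,2100 \right)} + \frac{1}{215863 + 4473502}\right) \left(-2427267 + 4927946\right) = \left(0 + \frac{1}{215863 + 4473502}\right) \left(-2427267 + 4927946\right) = \left(0 + \frac{1}{4689365}\right) 2500679 = \frac{1}{4689365} \cdot 2500679 = \frac{2500679}{4689365}$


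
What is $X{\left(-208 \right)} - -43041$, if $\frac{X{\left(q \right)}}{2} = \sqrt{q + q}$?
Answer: $43041 + 8 i \sqrt{26} \approx 43041.0 + 40.792 i$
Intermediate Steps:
$X{\left(q \right)} = 2 \sqrt{2} \sqrt{q}$ ($X{\left(q \right)} = 2 \sqrt{q + q} = 2 \sqrt{2 q} = 2 \sqrt{2} \sqrt{q}$)
$X{\left(-208 \right)} - -43041 = 2 \sqrt{2} \sqrt{-208} - -43041 = 2 \sqrt{2} \cdot 4 i \sqrt{13} + 43041 = 8 i \sqrt{26} + 43041 = 43041 + 8 i \sqrt{26}$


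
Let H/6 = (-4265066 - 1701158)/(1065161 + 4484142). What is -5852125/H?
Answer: 32475214818875/35797344 ≈ 9.0720e+5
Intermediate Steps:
H = -35797344/5549303 (H = 6*((-4265066 - 1701158)/(1065161 + 4484142)) = 6*(-5966224/5549303) = -35797344/5549303 ≈ -6.4508)
-5852125/H = -5852125/(-35797344/5549303) = -5852125*(-5549303/35797344) = 32475214818875/35797344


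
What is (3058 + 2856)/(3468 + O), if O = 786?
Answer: 2957/2127 ≈ 1.3902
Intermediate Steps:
(3058 + 2856)/(3468 + O) = (3058 + 2856)/(3468 + 786) = 5914/4254 = 5914*(1/4254) = 2957/2127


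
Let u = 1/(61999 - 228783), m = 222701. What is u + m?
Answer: 37142963583/166784 ≈ 2.2270e+5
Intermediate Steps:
u = -1/166784 (u = 1/(-166784) = -1/166784 ≈ -5.9958e-6)
u + m = -1/166784 + 222701 = 37142963583/166784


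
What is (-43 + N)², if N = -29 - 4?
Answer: 5776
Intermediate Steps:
N = -33
(-43 + N)² = (-43 - 33)² = (-76)² = 5776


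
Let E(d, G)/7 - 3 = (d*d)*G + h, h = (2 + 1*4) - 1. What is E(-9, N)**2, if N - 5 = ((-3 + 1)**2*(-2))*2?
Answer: 38204761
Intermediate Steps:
h = 5 (h = (2 + 4) - 1 = 6 - 1 = 5)
N = -11 (N = 5 + ((-3 + 1)**2*(-2))*2 = 5 + ((-2)**2*(-2))*2 = 5 + (4*(-2))*2 = 5 - 8*2 = 5 - 16 = -11)
E(d, G) = 56 + 7*G*d**2 (E(d, G) = 21 + 7*((d*d)*G + 5) = 21 + 7*(d**2*G + 5) = 21 + 7*(G*d**2 + 5) = 21 + 7*(5 + G*d**2) = 21 + (35 + 7*G*d**2) = 56 + 7*G*d**2)
E(-9, N)**2 = (56 + 7*(-11)*(-9)**2)**2 = (56 + 7*(-11)*81)**2 = (56 - 6237)**2 = (-6181)**2 = 38204761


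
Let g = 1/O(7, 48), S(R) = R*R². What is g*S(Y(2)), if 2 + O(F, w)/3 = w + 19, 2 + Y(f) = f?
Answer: 0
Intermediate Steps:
Y(f) = -2 + f
O(F, w) = 51 + 3*w (O(F, w) = -6 + 3*(w + 19) = -6 + 3*(19 + w) = -6 + (57 + 3*w) = 51 + 3*w)
S(R) = R³
g = 1/195 (g = 1/(51 + 3*48) = 1/(51 + 144) = 1/195 ≈ 0.0051282)
g*S(Y(2)) = (-2 + 2)³/195 = (1/195)*0³ = (1/195)*0 = 0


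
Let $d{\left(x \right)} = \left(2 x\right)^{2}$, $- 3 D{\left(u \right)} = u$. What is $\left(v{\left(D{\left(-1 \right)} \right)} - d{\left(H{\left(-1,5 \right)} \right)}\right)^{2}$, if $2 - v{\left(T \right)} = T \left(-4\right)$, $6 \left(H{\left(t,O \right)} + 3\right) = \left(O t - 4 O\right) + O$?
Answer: $\frac{1999396}{81} \approx 24684.0$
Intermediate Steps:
$D{\left(u \right)} = - \frac{u}{3}$
$H{\left(t,O \right)} = -3 - \frac{O}{2} + \frac{O t}{6}$ ($H{\left(t,O \right)} = -3 + \frac{\left(O t - 4 O\right) + O}{6} = -3 + \frac{\left(- 4 O + O t\right) + O}{6} = -3 + \frac{- 3 O + O t}{6} = -3 + \left(- \frac{O}{2} + \frac{O t}{6}\right) = -3 - \frac{O}{2} + \frac{O t}{6}$)
$d{\left(x \right)} = 4 x^{2}$
$v{\left(T \right)} = 2 + 4 T$ ($v{\left(T \right)} = 2 - T \left(-4\right) = 2 - - 4 T = 2 + 4 T$)
$\left(v{\left(D{\left(-1 \right)} \right)} - d{\left(H{\left(-1,5 \right)} \right)}\right)^{2} = \left(\left(2 + 4 \left(\left(- \frac{1}{3}\right) \left(-1\right)\right)\right) - 4 \left(-3 - \frac{5}{2} + \frac{1}{6} \cdot 5 \left(-1\right)\right)^{2}\right)^{2} = \left(\left(2 + 4 \cdot \frac{1}{3}\right) - 4 \left(-3 - \frac{5}{2} - \frac{5}{6}\right)^{2}\right)^{2} = \left(\left(2 + \frac{4}{3}\right) - 4 \left(- \frac{19}{3}\right)^{2}\right)^{2} = \left(\frac{10}{3} - 4 \cdot \frac{361}{9}\right)^{2} = \left(\frac{10}{3} - \frac{1444}{9}\right)^{2} = \left(- \frac{1414}{9}\right)^{2} = \frac{1999396}{81}$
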